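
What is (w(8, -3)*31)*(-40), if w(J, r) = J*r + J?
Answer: 19840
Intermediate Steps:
w(J, r) = J + J*r
(w(8, -3)*31)*(-40) = ((8*(1 - 3))*31)*(-40) = ((8*(-2))*31)*(-40) = -16*31*(-40) = -496*(-40) = 19840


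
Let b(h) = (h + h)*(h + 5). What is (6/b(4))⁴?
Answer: 1/20736 ≈ 4.8225e-5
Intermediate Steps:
b(h) = 2*h*(5 + h) (b(h) = (2*h)*(5 + h) = 2*h*(5 + h))
(6/b(4))⁴ = (6/((2*4*(5 + 4))))⁴ = (6/((2*4*9)))⁴ = (6/72)⁴ = (6*(1/72))⁴ = (1/12)⁴ = 1/20736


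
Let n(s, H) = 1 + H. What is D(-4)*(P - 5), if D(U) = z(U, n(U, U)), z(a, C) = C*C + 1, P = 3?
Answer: -20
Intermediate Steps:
z(a, C) = 1 + C**2 (z(a, C) = C**2 + 1 = 1 + C**2)
D(U) = 1 + (1 + U)**2
D(-4)*(P - 5) = (1 + (1 - 4)**2)*(3 - 5) = (1 + (-3)**2)*(-2) = (1 + 9)*(-2) = 10*(-2) = -20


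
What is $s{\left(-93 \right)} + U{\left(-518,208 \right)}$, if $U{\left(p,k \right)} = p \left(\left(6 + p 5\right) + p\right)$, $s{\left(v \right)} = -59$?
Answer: $1606777$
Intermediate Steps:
$U{\left(p,k \right)} = p \left(6 + 6 p\right)$ ($U{\left(p,k \right)} = p \left(\left(6 + 5 p\right) + p\right) = p \left(6 + 6 p\right)$)
$s{\left(-93 \right)} + U{\left(-518,208 \right)} = -59 + 6 \left(-518\right) \left(1 - 518\right) = -59 + 6 \left(-518\right) \left(-517\right) = -59 + 1606836 = 1606777$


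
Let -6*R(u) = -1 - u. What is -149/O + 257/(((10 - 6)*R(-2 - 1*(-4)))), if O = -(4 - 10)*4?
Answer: 2935/24 ≈ 122.29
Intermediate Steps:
R(u) = ⅙ + u/6 (R(u) = -(-1 - u)/6 = ⅙ + u/6)
O = 24 (O = -(-6)*4 = -1*(-24) = 24)
-149/O + 257/(((10 - 6)*R(-2 - 1*(-4)))) = -149/24 + 257/(((10 - 6)*(⅙ + (-2 - 1*(-4))/6))) = -149*1/24 + 257/((4*(⅙ + (-2 + 4)/6))) = -149/24 + 257/((4*(⅙ + (⅙)*2))) = -149/24 + 257/((4*(⅙ + ⅓))) = -149/24 + 257/((4*(½))) = -149/24 + 257/2 = 2935/24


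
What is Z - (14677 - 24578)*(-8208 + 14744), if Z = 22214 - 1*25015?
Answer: 64710135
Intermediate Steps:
Z = -2801 (Z = 22214 - 25015 = -2801)
Z - (14677 - 24578)*(-8208 + 14744) = -2801 - (14677 - 24578)*(-8208 + 14744) = -2801 - (-9901)*6536 = -2801 - 1*(-64712936) = -2801 + 64712936 = 64710135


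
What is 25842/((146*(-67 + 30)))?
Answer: -177/37 ≈ -4.7838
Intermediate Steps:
25842/((146*(-67 + 30))) = 25842/((146*(-37))) = 25842/(-5402) = 25842*(-1/5402) = -177/37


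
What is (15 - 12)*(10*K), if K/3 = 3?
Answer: 270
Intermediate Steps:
K = 9 (K = 3*3 = 9)
(15 - 12)*(10*K) = (15 - 12)*(10*9) = 3*90 = 270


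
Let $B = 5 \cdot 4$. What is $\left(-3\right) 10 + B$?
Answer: $-10$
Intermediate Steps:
$B = 20$
$\left(-3\right) 10 + B = \left(-3\right) 10 + 20 = -30 + 20 = -10$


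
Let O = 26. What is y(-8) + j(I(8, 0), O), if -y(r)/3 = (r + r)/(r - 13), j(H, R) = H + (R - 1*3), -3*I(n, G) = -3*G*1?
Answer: 145/7 ≈ 20.714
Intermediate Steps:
I(n, G) = G (I(n, G) = -(-3*G)/3 = -(-1)*G = G)
j(H, R) = -3 + H + R (j(H, R) = H + (R - 3) = H + (-3 + R) = -3 + H + R)
y(r) = -6*r/(-13 + r) (y(r) = -3*(r + r)/(r - 13) = -3*2*r/(-13 + r) = -6*r/(-13 + r))
y(-8) + j(I(8, 0), O) = -6*(-8)/(-13 - 8) + (-3 + 0 + 26) = -6*(-8)/(-21) + 23 = -6*(-8)*(-1/21) + 23 = -16/7 + 23 = 145/7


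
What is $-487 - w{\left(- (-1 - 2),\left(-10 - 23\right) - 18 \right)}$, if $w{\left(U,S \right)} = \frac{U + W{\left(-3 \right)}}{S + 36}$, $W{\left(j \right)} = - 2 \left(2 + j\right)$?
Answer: $- \frac{1460}{3} \approx -486.67$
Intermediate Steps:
$W{\left(j \right)} = -4 - 2 j$
$w{\left(U,S \right)} = \frac{2 + U}{36 + S}$ ($w{\left(U,S \right)} = \frac{U - -2}{S + 36} = \frac{U + \left(-4 + 6\right)}{36 + S} = \frac{U + 2}{36 + S} = \frac{2 + U}{36 + S}$)
$-487 - w{\left(- (-1 - 2),\left(-10 - 23\right) - 18 \right)} = -487 - \frac{2 - \left(-1 - 2\right)}{36 - 51} = -487 - \frac{2 - -3}{36 - 51} = -487 - \frac{2 + 3}{36 - 51} = -487 - \frac{1}{-15} \cdot 5 = -487 - \left(- \frac{1}{15}\right) 5 = -487 - - \frac{1}{3} = -487 + \frac{1}{3} = - \frac{1460}{3}$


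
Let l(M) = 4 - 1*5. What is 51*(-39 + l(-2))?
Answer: -2040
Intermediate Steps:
l(M) = -1 (l(M) = 4 - 5 = -1)
51*(-39 + l(-2)) = 51*(-39 - 1) = 51*(-40) = -2040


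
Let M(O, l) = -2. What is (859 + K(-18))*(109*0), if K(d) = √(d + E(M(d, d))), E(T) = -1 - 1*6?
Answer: 0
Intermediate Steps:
E(T) = -7 (E(T) = -1 - 6 = -7)
K(d) = √(-7 + d) (K(d) = √(d - 7) = √(-7 + d))
(859 + K(-18))*(109*0) = (859 + √(-7 - 18))*(109*0) = (859 + √(-25))*0 = (859 + 5*I)*0 = 0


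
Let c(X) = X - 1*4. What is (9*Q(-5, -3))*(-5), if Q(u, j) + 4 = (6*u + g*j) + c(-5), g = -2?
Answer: 1665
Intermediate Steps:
c(X) = -4 + X (c(X) = X - 4 = -4 + X)
Q(u, j) = -13 - 2*j + 6*u (Q(u, j) = -4 + ((6*u - 2*j) + (-4 - 5)) = -4 + ((-2*j + 6*u) - 9) = -4 + (-9 - 2*j + 6*u) = -13 - 2*j + 6*u)
(9*Q(-5, -3))*(-5) = (9*(-13 - 2*(-3) + 6*(-5)))*(-5) = (9*(-13 + 6 - 30))*(-5) = (9*(-37))*(-5) = -333*(-5) = 1665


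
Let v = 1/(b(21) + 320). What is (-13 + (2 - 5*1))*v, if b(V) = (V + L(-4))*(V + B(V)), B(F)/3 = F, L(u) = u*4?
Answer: -4/185 ≈ -0.021622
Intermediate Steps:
L(u) = 4*u
B(F) = 3*F
b(V) = 4*V*(-16 + V) (b(V) = (V + 4*(-4))*(V + 3*V) = (V - 16)*(4*V) = (-16 + V)*(4*V) = 4*V*(-16 + V))
v = 1/740 (v = 1/(4*21*(-16 + 21) + 320) = 1/(4*21*5 + 320) = 1/(420 + 320) = 1/740 ≈ 0.0013514)
(-13 + (2 - 5*1))*v = (-13 + (2 - 5*1))*(1/740) = (-13 + (2 - 5))*(1/740) = (-13 - 3)*(1/740) = -16*1/740 = -4/185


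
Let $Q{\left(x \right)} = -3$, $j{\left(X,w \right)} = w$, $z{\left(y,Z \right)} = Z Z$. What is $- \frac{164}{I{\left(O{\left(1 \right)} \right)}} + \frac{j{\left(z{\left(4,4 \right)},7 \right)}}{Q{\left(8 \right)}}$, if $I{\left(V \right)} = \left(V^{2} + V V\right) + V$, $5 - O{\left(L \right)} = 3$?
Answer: $- \frac{281}{15} \approx -18.733$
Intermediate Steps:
$z{\left(y,Z \right)} = Z^{2}$
$O{\left(L \right)} = 2$ ($O{\left(L \right)} = 5 - 3 = 2$)
$I{\left(V \right)} = V + 2 V^{2}$ ($I{\left(V \right)} = \left(V^{2} + V^{2}\right) + V = 2 V^{2} + V = V + 2 V^{2}$)
$- \frac{164}{I{\left(O{\left(1 \right)} \right)}} + \frac{j{\left(z{\left(4,4 \right)},7 \right)}}{Q{\left(8 \right)}} = - \frac{164}{2 \left(1 + 2 \cdot 2\right)} + \frac{7}{-3} = - \frac{164}{2 \left(1 + 4\right)} + 7 \left(- \frac{1}{3}\right) = - \frac{164}{2 \cdot 5} - \frac{7}{3} = - \frac{164}{10} - \frac{7}{3} = \left(-164\right) \frac{1}{10} - \frac{7}{3} = - \frac{82}{5} - \frac{7}{3} = - \frac{281}{15}$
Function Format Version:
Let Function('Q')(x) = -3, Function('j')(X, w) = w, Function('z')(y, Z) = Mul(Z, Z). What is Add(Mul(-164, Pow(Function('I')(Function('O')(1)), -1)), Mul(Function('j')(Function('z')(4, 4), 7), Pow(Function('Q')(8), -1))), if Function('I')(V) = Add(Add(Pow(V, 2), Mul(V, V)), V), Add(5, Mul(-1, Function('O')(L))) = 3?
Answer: Rational(-281, 15) ≈ -18.733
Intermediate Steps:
Function('z')(y, Z) = Pow(Z, 2)
Function('O')(L) = 2 (Function('O')(L) = Add(5, Mul(-1, 3)) = Add(5, -3) = 2)
Function('I')(V) = Add(V, Mul(2, Pow(V, 2))) (Function('I')(V) = Add(Add(Pow(V, 2), Pow(V, 2)), V) = Add(Mul(2, Pow(V, 2)), V) = Add(V, Mul(2, Pow(V, 2))))
Add(Mul(-164, Pow(Function('I')(Function('O')(1)), -1)), Mul(Function('j')(Function('z')(4, 4), 7), Pow(Function('Q')(8), -1))) = Add(Mul(-164, Pow(Mul(2, Add(1, Mul(2, 2))), -1)), Mul(7, Pow(-3, -1))) = Add(Mul(-164, Pow(Mul(2, Add(1, 4)), -1)), Mul(7, Rational(-1, 3))) = Add(Mul(-164, Pow(Mul(2, 5), -1)), Rational(-7, 3)) = Add(Mul(-164, Pow(10, -1)), Rational(-7, 3)) = Add(Mul(-164, Rational(1, 10)), Rational(-7, 3)) = Add(Rational(-82, 5), Rational(-7, 3)) = Rational(-281, 15)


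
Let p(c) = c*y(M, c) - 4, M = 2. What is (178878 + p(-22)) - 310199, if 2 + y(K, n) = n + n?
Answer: -130313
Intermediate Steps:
y(K, n) = -2 + 2*n (y(K, n) = -2 + (n + n) = -2 + 2*n)
p(c) = -4 + c*(-2 + 2*c) (p(c) = c*(-2 + 2*c) - 4 = -4 + c*(-2 + 2*c))
(178878 + p(-22)) - 310199 = (178878 + (-4 + 2*(-22)*(-1 - 22))) - 310199 = (178878 + (-4 + 2*(-22)*(-23))) - 310199 = (178878 + (-4 + 1012)) - 310199 = (178878 + 1008) - 310199 = 179886 - 310199 = -130313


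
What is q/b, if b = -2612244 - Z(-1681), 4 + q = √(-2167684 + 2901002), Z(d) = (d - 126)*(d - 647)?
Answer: 1/1704735 - √733318/6818940 ≈ -0.00012500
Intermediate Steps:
Z(d) = (-647 + d)*(-126 + d) (Z(d) = (-126 + d)*(-647 + d) = (-647 + d)*(-126 + d))
q = -4 + √733318 (q = -4 + √(-2167684 + 2901002) = -4 + √733318 ≈ 852.34)
b = -6818940 (b = -2612244 - (81522 + (-1681)² - 773*(-1681)) = -2612244 - (81522 + 2825761 + 1299413) = -2612244 - 1*4206696 = -2612244 - 4206696 = -6818940)
q/b = (-4 + √733318)/(-6818940) = (-4 + √733318)*(-1/6818940) = 1/1704735 - √733318/6818940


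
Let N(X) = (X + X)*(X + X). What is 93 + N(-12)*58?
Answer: 33501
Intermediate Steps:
N(X) = 4*X**2 (N(X) = (2*X)*(2*X) = 4*X**2)
93 + N(-12)*58 = 93 + (4*(-12)**2)*58 = 93 + (4*144)*58 = 93 + 576*58 = 93 + 33408 = 33501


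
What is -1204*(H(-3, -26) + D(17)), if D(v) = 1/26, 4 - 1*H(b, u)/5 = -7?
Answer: -861462/13 ≈ -66266.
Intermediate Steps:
H(b, u) = 55 (H(b, u) = 20 - 5*(-7) = 20 + 35 = 55)
D(v) = 1/26
-1204*(H(-3, -26) + D(17)) = -1204*(55 + 1/26) = -1204*1431/26 = -861462/13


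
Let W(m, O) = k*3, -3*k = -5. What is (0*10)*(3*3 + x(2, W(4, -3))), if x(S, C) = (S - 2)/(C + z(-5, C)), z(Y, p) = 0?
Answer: 0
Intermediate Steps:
k = 5/3 (k = -1/3*(-5) = 5/3 ≈ 1.6667)
W(m, O) = 5 (W(m, O) = (5/3)*3 = 5)
x(S, C) = (-2 + S)/C (x(S, C) = (S - 2)/(C + 0) = (-2 + S)/C)
(0*10)*(3*3 + x(2, W(4, -3))) = (0*10)*(3*3 + (-2 + 2)/5) = 0*(9 + (1/5)*0) = 0*(9 + 0) = 0*9 = 0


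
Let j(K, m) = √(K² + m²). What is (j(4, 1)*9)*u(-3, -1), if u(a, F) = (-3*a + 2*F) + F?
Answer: 54*√17 ≈ 222.65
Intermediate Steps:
u(a, F) = -3*a + 3*F
(j(4, 1)*9)*u(-3, -1) = (√(4² + 1²)*9)*(-3*(-3) + 3*(-1)) = (√(16 + 1)*9)*(9 - 3) = (√17*9)*6 = (9*√17)*6 = 54*√17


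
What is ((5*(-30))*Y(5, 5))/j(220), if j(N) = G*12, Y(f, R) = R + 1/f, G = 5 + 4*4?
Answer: -65/21 ≈ -3.0952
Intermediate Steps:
G = 21 (G = 5 + 16 = 21)
j(N) = 252 (j(N) = 21*12 = 252)
((5*(-30))*Y(5, 5))/j(220) = ((5*(-30))*(5 + 1/5))/252 = -150*(5 + 1/5)*(1/252) = -150*26/5*(1/252) = -780*1/252 = -65/21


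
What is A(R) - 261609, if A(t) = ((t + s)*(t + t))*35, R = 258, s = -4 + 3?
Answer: 4379811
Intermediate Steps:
s = -1
A(t) = 70*t*(-1 + t) (A(t) = ((t - 1)*(t + t))*35 = ((-1 + t)*(2*t))*35 = (2*t*(-1 + t))*35 = 70*t*(-1 + t))
A(R) - 261609 = 70*258*(-1 + 258) - 261609 = 70*258*257 - 261609 = 4641420 - 261609 = 4379811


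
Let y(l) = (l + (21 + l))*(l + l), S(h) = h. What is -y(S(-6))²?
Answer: -11664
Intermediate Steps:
y(l) = 2*l*(21 + 2*l) (y(l) = (21 + 2*l)*(2*l) = 2*l*(21 + 2*l))
-y(S(-6))² = -(2*(-6)*(21 + 2*(-6)))² = -(2*(-6)*(21 - 12))² = -(2*(-6)*9)² = -1*(-108)² = -1*11664 = -11664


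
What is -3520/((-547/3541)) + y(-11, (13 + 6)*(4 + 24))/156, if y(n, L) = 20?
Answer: 486111215/21333 ≈ 22787.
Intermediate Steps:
-3520/((-547/3541)) + y(-11, (13 + 6)*(4 + 24))/156 = -3520/((-547/3541)) + 20/156 = -3520/((-547*1/3541)) + 20*(1/156) = -3520/(-547/3541) + 5/39 = -3520*(-3541/547) + 5/39 = 12464320/547 + 5/39 = 486111215/21333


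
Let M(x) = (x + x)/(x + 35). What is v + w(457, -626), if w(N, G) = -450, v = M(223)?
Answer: -57827/129 ≈ -448.27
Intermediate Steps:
M(x) = 2*x/(35 + x) (M(x) = (2*x)/(35 + x) = 2*x/(35 + x))
v = 223/129 (v = 2*223/(35 + 223) = 2*223/258 = 2*223*(1/258) = 223/129 ≈ 1.7287)
v + w(457, -626) = 223/129 - 450 = -57827/129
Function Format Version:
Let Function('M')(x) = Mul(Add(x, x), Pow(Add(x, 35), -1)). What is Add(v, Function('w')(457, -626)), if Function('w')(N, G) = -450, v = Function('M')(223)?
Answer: Rational(-57827, 129) ≈ -448.27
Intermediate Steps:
Function('M')(x) = Mul(2, x, Pow(Add(35, x), -1)) (Function('M')(x) = Mul(Mul(2, x), Pow(Add(35, x), -1)) = Mul(2, x, Pow(Add(35, x), -1)))
v = Rational(223, 129) (v = Mul(2, 223, Pow(Add(35, 223), -1)) = Mul(2, 223, Pow(258, -1)) = Mul(2, 223, Rational(1, 258)) = Rational(223, 129) ≈ 1.7287)
Add(v, Function('w')(457, -626)) = Add(Rational(223, 129), -450) = Rational(-57827, 129)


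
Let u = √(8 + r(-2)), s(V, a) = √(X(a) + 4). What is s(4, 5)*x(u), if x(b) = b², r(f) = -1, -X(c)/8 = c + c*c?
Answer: 14*I*√59 ≈ 107.54*I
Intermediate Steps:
X(c) = -8*c - 8*c² (X(c) = -8*(c + c*c) = -8*(c + c²) = -8*c - 8*c²)
s(V, a) = √(4 - 8*a*(1 + a)) (s(V, a) = √(-8*a*(1 + a) + 4) = √(4 - 8*a*(1 + a)))
u = √7 (u = √(8 - 1) = √7 ≈ 2.6458)
s(4, 5)*x(u) = (2*√(1 - 2*5*(1 + 5)))*(√7)² = (2*√(1 - 2*5*6))*7 = (2*√(1 - 60))*7 = (2*√(-59))*7 = (2*(I*√59))*7 = (2*I*√59)*7 = 14*I*√59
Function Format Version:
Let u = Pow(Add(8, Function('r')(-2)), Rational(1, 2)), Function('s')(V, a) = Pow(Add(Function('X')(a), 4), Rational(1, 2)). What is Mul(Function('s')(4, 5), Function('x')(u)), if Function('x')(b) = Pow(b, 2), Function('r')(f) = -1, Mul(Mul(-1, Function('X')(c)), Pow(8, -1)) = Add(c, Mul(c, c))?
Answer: Mul(14, I, Pow(59, Rational(1, 2))) ≈ Mul(107.54, I)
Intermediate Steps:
Function('X')(c) = Add(Mul(-8, c), Mul(-8, Pow(c, 2))) (Function('X')(c) = Mul(-8, Add(c, Mul(c, c))) = Mul(-8, Add(c, Pow(c, 2))) = Add(Mul(-8, c), Mul(-8, Pow(c, 2))))
Function('s')(V, a) = Pow(Add(4, Mul(-8, a, Add(1, a))), Rational(1, 2)) (Function('s')(V, a) = Pow(Add(Mul(-8, a, Add(1, a)), 4), Rational(1, 2)) = Pow(Add(4, Mul(-8, a, Add(1, a))), Rational(1, 2)))
u = Pow(7, Rational(1, 2)) (u = Pow(Add(8, -1), Rational(1, 2)) = Pow(7, Rational(1, 2)) ≈ 2.6458)
Mul(Function('s')(4, 5), Function('x')(u)) = Mul(Mul(2, Pow(Add(1, Mul(-2, 5, Add(1, 5))), Rational(1, 2))), Pow(Pow(7, Rational(1, 2)), 2)) = Mul(Mul(2, Pow(Add(1, Mul(-2, 5, 6)), Rational(1, 2))), 7) = Mul(Mul(2, Pow(Add(1, -60), Rational(1, 2))), 7) = Mul(Mul(2, Pow(-59, Rational(1, 2))), 7) = Mul(Mul(2, Mul(I, Pow(59, Rational(1, 2)))), 7) = Mul(Mul(2, I, Pow(59, Rational(1, 2))), 7) = Mul(14, I, Pow(59, Rational(1, 2)))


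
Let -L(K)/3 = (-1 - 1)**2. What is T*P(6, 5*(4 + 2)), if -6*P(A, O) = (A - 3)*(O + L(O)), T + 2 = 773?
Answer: -6939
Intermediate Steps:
T = 771 (T = -2 + 773 = 771)
L(K) = -12 (L(K) = -3*(-1 - 1)**2 = -3*(-2)**2 = -3*4 = -12)
P(A, O) = -(-12 + O)*(-3 + A)/6 (P(A, O) = -(A - 3)*(O - 12)/6 = -(-3 + A)*(-12 + O)/6 = -(-12 + O)*(-3 + A)/6)
T*P(6, 5*(4 + 2)) = 771*(-6 + (5*(4 + 2))/2 + 2*6 - 1/6*6*5*(4 + 2)) = 771*(-6 + (5*6)/2 + 12 - 1/6*6*5*6) = 771*(-6 + (1/2)*30 + 12 - 1/6*6*30) = 771*(-6 + 15 + 12 - 30) = 771*(-9) = -6939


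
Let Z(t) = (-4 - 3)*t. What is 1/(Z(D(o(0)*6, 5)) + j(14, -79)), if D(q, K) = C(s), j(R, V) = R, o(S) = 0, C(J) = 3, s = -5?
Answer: -1/7 ≈ -0.14286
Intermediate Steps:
D(q, K) = 3
Z(t) = -7*t
1/(Z(D(o(0)*6, 5)) + j(14, -79)) = 1/(-7*3 + 14) = 1/(-21 + 14) = 1/(-7) = -1/7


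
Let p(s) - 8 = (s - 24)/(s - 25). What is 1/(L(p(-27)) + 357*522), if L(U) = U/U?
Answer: 1/186355 ≈ 5.3661e-6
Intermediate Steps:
p(s) = 8 + (-24 + s)/(-25 + s) (p(s) = 8 + (s - 24)/(s - 25) = 8 + (-24 + s)/(-25 + s))
L(U) = 1
1/(L(p(-27)) + 357*522) = 1/(1 + 357*522) = 1/(1 + 186354) = 1/186355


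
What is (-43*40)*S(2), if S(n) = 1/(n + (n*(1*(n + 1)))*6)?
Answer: -860/19 ≈ -45.263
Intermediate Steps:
S(n) = 1/(n + 6*n*(1 + n)) (S(n) = 1/(n + (n*(1*(1 + n)))*6) = 1/(n + (n*(1 + n))*6) = 1/(n + 6*n*(1 + n)))
(-43*40)*S(2) = (-43*40)*(1/(2*(7 + 6*2))) = -860/(7 + 12) = -860/19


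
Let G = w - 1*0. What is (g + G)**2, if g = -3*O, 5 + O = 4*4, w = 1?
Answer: 1024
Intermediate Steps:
O = 11 (O = -5 + 4*4 = -5 + 16 = 11)
g = -33 (g = -3*11 = -33)
G = 1 (G = 1 - 1*0 = 1 + 0 = 1)
(g + G)**2 = (-33 + 1)**2 = (-32)**2 = 1024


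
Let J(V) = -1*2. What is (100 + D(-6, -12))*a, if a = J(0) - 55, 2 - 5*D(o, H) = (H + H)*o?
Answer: -20406/5 ≈ -4081.2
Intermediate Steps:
D(o, H) = 2/5 - 2*H*o/5 (D(o, H) = 2/5 - (H + H)*o/5 = 2/5 - 2*H*o/5)
J(V) = -2
a = -57 (a = -2 - 55 = -57)
(100 + D(-6, -12))*a = (100 + (2/5 - 2/5*(-12)*(-6)))*(-57) = (100 + (2/5 - 144/5))*(-57) = (100 - 142/5)*(-57) = (358/5)*(-57) = -20406/5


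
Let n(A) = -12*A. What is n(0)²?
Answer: 0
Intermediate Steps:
n(0)² = (-12*0)² = 0² = 0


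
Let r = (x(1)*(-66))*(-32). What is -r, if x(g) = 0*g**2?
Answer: 0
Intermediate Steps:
x(g) = 0
r = 0 (r = (0*(-66))*(-32) = 0*(-32) = 0)
-r = -1*0 = 0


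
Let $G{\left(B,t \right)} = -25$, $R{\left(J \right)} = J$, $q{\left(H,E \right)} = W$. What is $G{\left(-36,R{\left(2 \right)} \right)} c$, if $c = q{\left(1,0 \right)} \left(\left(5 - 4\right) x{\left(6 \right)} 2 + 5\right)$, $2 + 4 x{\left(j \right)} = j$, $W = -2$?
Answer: $350$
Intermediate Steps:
$q{\left(H,E \right)} = -2$
$x{\left(j \right)} = - \frac{1}{2} + \frac{j}{4}$
$c = -14$ ($c = - 2 \left(\left(5 - 4\right) \left(- \frac{1}{2} + \frac{1}{4} \cdot 6\right) 2 + 5\right) = - 2 \left(\left(5 - 4\right) \left(- \frac{1}{2} + \frac{3}{2}\right) 2 + 5\right) = - 2 \left(1 \cdot 1 \cdot 2 + 5\right) = - 2 \left(1 \cdot 2 + 5\right) = - 2 \left(2 + 5\right) = \left(-2\right) 7 = -14$)
$G{\left(-36,R{\left(2 \right)} \right)} c = \left(-25\right) \left(-14\right) = 350$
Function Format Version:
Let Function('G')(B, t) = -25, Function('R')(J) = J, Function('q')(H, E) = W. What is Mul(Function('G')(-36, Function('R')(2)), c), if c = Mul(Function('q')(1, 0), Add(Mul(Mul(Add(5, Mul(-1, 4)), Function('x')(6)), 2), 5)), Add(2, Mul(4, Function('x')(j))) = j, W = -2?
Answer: 350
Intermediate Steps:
Function('q')(H, E) = -2
Function('x')(j) = Add(Rational(-1, 2), Mul(Rational(1, 4), j))
c = -14 (c = Mul(-2, Add(Mul(Mul(Add(5, Mul(-1, 4)), Add(Rational(-1, 2), Mul(Rational(1, 4), 6))), 2), 5)) = Mul(-2, Add(Mul(Mul(Add(5, -4), Add(Rational(-1, 2), Rational(3, 2))), 2), 5)) = Mul(-2, Add(Mul(Mul(1, 1), 2), 5)) = Mul(-2, Add(Mul(1, 2), 5)) = Mul(-2, Add(2, 5)) = Mul(-2, 7) = -14)
Mul(Function('G')(-36, Function('R')(2)), c) = Mul(-25, -14) = 350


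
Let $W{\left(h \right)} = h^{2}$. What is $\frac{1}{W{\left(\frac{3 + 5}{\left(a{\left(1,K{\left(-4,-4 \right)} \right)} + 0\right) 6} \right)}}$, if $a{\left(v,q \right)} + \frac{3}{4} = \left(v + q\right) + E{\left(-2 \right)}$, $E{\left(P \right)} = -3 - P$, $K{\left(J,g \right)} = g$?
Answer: $\frac{3249}{256} \approx 12.691$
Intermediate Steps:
$a{\left(v,q \right)} = - \frac{7}{4} + q + v$ ($a{\left(v,q \right)} = - \frac{3}{4} - \left(1 - q - v\right) = - \frac{3}{4} + \left(-1 + q + v\right) = - \frac{7}{4} + q + v$)
$\frac{1}{W{\left(\frac{3 + 5}{\left(a{\left(1,K{\left(-4,-4 \right)} \right)} + 0\right) 6} \right)}} = \frac{1}{\left(\frac{3 + 5}{\left(\left(- \frac{7}{4} - 4 + 1\right) + 0\right) 6}\right)^{2}} = \frac{1}{\left(\frac{8}{\left(- \frac{19}{4} + 0\right) 6}\right)^{2}} = \frac{1}{\left(\frac{8}{\left(- \frac{19}{4}\right) 6}\right)^{2}} = \frac{1}{\left(\frac{8}{- \frac{57}{2}}\right)^{2}} = \frac{1}{\left(8 \left(- \frac{2}{57}\right)\right)^{2}} = \frac{1}{\left(- \frac{16}{57}\right)^{2}} = \frac{1}{\frac{256}{3249}} = \frac{3249}{256}$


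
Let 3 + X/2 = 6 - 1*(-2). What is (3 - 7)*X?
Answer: -40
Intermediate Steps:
X = 10 (X = -6 + 2*(6 - 1*(-2)) = -6 + 2*(6 + 2) = -6 + 2*8 = -6 + 16 = 10)
(3 - 7)*X = (3 - 7)*10 = -4*10 = -40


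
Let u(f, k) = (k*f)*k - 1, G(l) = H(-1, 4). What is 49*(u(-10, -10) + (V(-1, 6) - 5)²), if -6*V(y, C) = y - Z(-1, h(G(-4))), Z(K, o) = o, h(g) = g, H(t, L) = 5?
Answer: -48265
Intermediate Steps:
G(l) = 5
u(f, k) = -1 + f*k² (u(f, k) = (f*k)*k - 1 = f*k² - 1 = -1 + f*k²)
V(y, C) = ⅚ - y/6 (V(y, C) = -(y - 1*5)/6 = -(y - 5)/6 = -(-5 + y)/6 = ⅚ - y/6)
49*(u(-10, -10) + (V(-1, 6) - 5)²) = 49*((-1 - 10*(-10)²) + ((⅚ - ⅙*(-1)) - 5)²) = 49*((-1 - 10*100) + ((⅚ + ⅙) - 5)²) = 49*((-1 - 1000) + (1 - 5)²) = 49*(-1001 + (-4)²) = 49*(-1001 + 16) = 49*(-985) = -48265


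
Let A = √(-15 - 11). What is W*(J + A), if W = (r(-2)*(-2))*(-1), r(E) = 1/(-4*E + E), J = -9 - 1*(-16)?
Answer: 7/3 + I*√26/3 ≈ 2.3333 + 1.6997*I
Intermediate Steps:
A = I*√26 (A = √(-26) = I*√26 ≈ 5.099*I)
J = 7 (J = -9 + 16 = 7)
r(E) = -1/(3*E) (r(E) = 1/(-3*E) = -1/(3*E))
W = ⅓ (W = (-⅓/(-2)*(-2))*(-1) = (-⅓*(-½)*(-2))*(-1) = ((⅙)*(-2))*(-1) = -⅓*(-1) = ⅓ ≈ 0.33333)
W*(J + A) = (7 + I*√26)/3 = 7/3 + I*√26/3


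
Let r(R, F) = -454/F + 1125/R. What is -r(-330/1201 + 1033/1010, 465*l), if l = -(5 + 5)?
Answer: -3172985245841/2109549225 ≈ -1504.1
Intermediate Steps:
l = -10 (l = -1*10 = -10)
-r(-330/1201 + 1033/1010, 465*l) = -(-454/(465*(-10)) + 1125/(-330/1201 + 1033/1010)) = -(-454/(-4650) + 1125/(-330*1/1201 + 1033*(1/1010))) = -(-454*(-1/4650) + 1125/(-330/1201 + 1033/1010)) = -(227/2325 + 1125/(907333/1213010)) = -(227/2325 + 1125*(1213010/907333)) = -(227/2325 + 1364636250/907333) = -1*3172985245841/2109549225 = -3172985245841/2109549225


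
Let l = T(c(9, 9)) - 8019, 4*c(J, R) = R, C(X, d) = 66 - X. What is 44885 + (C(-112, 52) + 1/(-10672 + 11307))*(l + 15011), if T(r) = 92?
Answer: 829213579/635 ≈ 1.3058e+6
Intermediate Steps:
c(J, R) = R/4
l = -7927 (l = 92 - 8019 = -7927)
44885 + (C(-112, 52) + 1/(-10672 + 11307))*(l + 15011) = 44885 + ((66 - 1*(-112)) + 1/(-10672 + 11307))*(-7927 + 15011) = 44885 + ((66 + 112) + 1/635)*7084 = 44885 + (178 + 1/635)*7084 = 44885 + (113031/635)*7084 = 44885 + 800711604/635 = 829213579/635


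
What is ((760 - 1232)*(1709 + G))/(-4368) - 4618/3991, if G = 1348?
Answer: 18392495/55874 ≈ 329.18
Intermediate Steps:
((760 - 1232)*(1709 + G))/(-4368) - 4618/3991 = ((760 - 1232)*(1709 + 1348))/(-4368) - 4618/3991 = -472*3057*(-1/4368) - 4618*1/3991 = -1442904*(-1/4368) - 4618/3991 = 60121/182 - 4618/3991 = 18392495/55874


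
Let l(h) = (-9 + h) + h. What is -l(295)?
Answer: -581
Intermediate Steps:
l(h) = -9 + 2*h
-l(295) = -(-9 + 2*295) = -(-9 + 590) = -1*581 = -581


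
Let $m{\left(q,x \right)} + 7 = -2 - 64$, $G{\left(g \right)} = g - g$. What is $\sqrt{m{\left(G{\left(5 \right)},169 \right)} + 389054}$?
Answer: $\sqrt{388981} \approx 623.68$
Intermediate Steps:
$G{\left(g \right)} = 0$
$m{\left(q,x \right)} = -73$ ($m{\left(q,x \right)} = -7 - 66 = -73$)
$\sqrt{m{\left(G{\left(5 \right)},169 \right)} + 389054} = \sqrt{-73 + 389054} = \sqrt{388981}$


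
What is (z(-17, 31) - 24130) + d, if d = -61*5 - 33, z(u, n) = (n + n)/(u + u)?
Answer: -415987/17 ≈ -24470.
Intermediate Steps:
z(u, n) = n/u (z(u, n) = (2*n)/((2*u)) = (2*n)*(1/(2*u)) = n/u)
d = -338 (d = -305 - 33 = -338)
(z(-17, 31) - 24130) + d = (31/(-17) - 24130) - 338 = (31*(-1/17) - 24130) - 338 = (-31/17 - 24130) - 338 = -410241/17 - 338 = -415987/17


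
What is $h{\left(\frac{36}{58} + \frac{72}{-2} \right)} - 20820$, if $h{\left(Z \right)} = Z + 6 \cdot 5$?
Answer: $- \frac{603936}{29} \approx -20825.0$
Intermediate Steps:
$h{\left(Z \right)} = 30 + Z$ ($h{\left(Z \right)} = Z + 30 = 30 + Z$)
$h{\left(\frac{36}{58} + \frac{72}{-2} \right)} - 20820 = \left(30 + \left(\frac{36}{58} + \frac{72}{-2}\right)\right) - 20820 = \left(30 + \left(36 \cdot \frac{1}{58} + 72 \left(- \frac{1}{2}\right)\right)\right) - 20820 = \left(30 + \left(\frac{18}{29} - 36\right)\right) - 20820 = \left(30 - \frac{1026}{29}\right) - 20820 = - \frac{156}{29} - 20820 = - \frac{603936}{29}$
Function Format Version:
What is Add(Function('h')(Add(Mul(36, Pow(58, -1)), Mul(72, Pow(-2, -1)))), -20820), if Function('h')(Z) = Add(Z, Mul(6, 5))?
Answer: Rational(-603936, 29) ≈ -20825.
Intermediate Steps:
Function('h')(Z) = Add(30, Z) (Function('h')(Z) = Add(Z, 30) = Add(30, Z))
Add(Function('h')(Add(Mul(36, Pow(58, -1)), Mul(72, Pow(-2, -1)))), -20820) = Add(Add(30, Add(Mul(36, Pow(58, -1)), Mul(72, Pow(-2, -1)))), -20820) = Add(Add(30, Add(Mul(36, Rational(1, 58)), Mul(72, Rational(-1, 2)))), -20820) = Add(Add(30, Add(Rational(18, 29), -36)), -20820) = Add(Add(30, Rational(-1026, 29)), -20820) = Add(Rational(-156, 29), -20820) = Rational(-603936, 29)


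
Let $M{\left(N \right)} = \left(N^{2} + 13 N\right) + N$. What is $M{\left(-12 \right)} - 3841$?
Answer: $-3865$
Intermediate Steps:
$M{\left(N \right)} = N^{2} + 14 N$
$M{\left(-12 \right)} - 3841 = - 12 \left(14 - 12\right) - 3841 = \left(-12\right) 2 - 3841 = -24 - 3841 = -3865$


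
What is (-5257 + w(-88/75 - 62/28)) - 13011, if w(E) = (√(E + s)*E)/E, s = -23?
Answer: -18268 + I*√1163694/210 ≈ -18268.0 + 5.1369*I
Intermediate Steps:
w(E) = √(-23 + E) (w(E) = (√(E - 23)*E)/E = (√(-23 + E)*E)/E = (E*√(-23 + E))/E = √(-23 + E))
(-5257 + w(-88/75 - 62/28)) - 13011 = (-5257 + √(-23 + (-88/75 - 62/28))) - 13011 = (-5257 + √(-23 + (-88*1/75 - 62*1/28))) - 13011 = (-5257 + √(-23 + (-88/75 - 31/14))) - 13011 = (-5257 + √(-23 - 3557/1050)) - 13011 = (-5257 + √(-27707/1050)) - 13011 = (-5257 + I*√1163694/210) - 13011 = -18268 + I*√1163694/210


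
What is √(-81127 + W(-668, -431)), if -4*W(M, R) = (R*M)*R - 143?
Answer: √123763983/2 ≈ 5562.5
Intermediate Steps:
W(M, R) = 143/4 - M*R²/4 (W(M, R) = -((R*M)*R - 143)/4 = -((M*R)*R - 143)/4 = -(M*R² - 143)/4 = -(-143 + M*R²)/4 = 143/4 - M*R²/4)
√(-81127 + W(-668, -431)) = √(-81127 + (143/4 - ¼*(-668)*(-431)²)) = √(-81127 + (143/4 - ¼*(-668)*185761)) = √(-81127 + (143/4 + 31022087)) = √(-81127 + 124088491/4) = √(123763983/4) = √123763983/2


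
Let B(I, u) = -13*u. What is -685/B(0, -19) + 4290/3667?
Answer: -76435/47671 ≈ -1.6034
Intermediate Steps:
-685/B(0, -19) + 4290/3667 = -685/((-13*(-19))) + 4290/3667 = -685/247 + 4290*(1/3667) = -685*1/247 + 4290/3667 = -685/247 + 4290/3667 = -76435/47671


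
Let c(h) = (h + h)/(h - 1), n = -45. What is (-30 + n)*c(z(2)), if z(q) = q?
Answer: -300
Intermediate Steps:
c(h) = 2*h/(-1 + h) (c(h) = (2*h)/(-1 + h) = 2*h/(-1 + h))
(-30 + n)*c(z(2)) = (-30 - 45)*(2*2/(-1 + 2)) = -150*2/1 = -150*2 = -75*4 = -300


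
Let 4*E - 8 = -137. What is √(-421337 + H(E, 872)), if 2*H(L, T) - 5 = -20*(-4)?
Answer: 3*I*√187242/2 ≈ 649.07*I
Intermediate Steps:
E = -129/4 (E = 2 + (¼)*(-137) = 2 - 137/4 = -129/4 ≈ -32.250)
H(L, T) = 85/2 (H(L, T) = 5/2 + (-20*(-4))/2 = 5/2 + (½)*80 = 5/2 + 40 = 85/2)
√(-421337 + H(E, 872)) = √(-421337 + 85/2) = √(-842589/2) = 3*I*√187242/2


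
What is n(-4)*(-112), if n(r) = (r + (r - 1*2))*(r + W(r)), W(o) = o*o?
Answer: 13440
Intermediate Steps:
W(o) = o²
n(r) = (-2 + 2*r)*(r + r²) (n(r) = (r + (r - 1*2))*(r + r²) = (r + (r - 2))*(r + r²) = (r + (-2 + r))*(r + r²) = (-2 + 2*r)*(r + r²))
n(-4)*(-112) = (2*(-4)*(-1 + (-4)²))*(-112) = (2*(-4)*(-1 + 16))*(-112) = (2*(-4)*15)*(-112) = -120*(-112) = 13440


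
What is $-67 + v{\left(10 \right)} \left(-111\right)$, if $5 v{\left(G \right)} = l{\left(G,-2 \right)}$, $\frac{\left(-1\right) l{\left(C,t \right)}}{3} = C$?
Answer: $599$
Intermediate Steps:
$l{\left(C,t \right)} = - 3 C$
$v{\left(G \right)} = - \frac{3 G}{5}$ ($v{\left(G \right)} = \frac{\left(-3\right) G}{5} = - \frac{3 G}{5}$)
$-67 + v{\left(10 \right)} \left(-111\right) = -67 + \left(- \frac{3}{5}\right) 10 \left(-111\right) = -67 - -666 = -67 + 666 = 599$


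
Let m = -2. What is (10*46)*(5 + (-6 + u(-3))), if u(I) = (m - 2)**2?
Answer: 6900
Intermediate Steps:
u(I) = 16 (u(I) = (-2 - 2)**2 = (-4)**2 = 16)
(10*46)*(5 + (-6 + u(-3))) = (10*46)*(5 + (-6 + 16)) = 460*(5 + 10) = 460*15 = 6900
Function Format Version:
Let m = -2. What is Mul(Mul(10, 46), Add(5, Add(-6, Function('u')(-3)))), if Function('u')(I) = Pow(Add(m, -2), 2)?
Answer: 6900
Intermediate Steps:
Function('u')(I) = 16 (Function('u')(I) = Pow(Add(-2, -2), 2) = Pow(-4, 2) = 16)
Mul(Mul(10, 46), Add(5, Add(-6, Function('u')(-3)))) = Mul(Mul(10, 46), Add(5, Add(-6, 16))) = Mul(460, Add(5, 10)) = Mul(460, 15) = 6900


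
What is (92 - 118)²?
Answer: 676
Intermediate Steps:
(92 - 118)² = (-26)² = 676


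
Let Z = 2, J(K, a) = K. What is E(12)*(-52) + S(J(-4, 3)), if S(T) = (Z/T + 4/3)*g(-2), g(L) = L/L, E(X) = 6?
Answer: -1867/6 ≈ -311.17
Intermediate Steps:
g(L) = 1
S(T) = 4/3 + 2/T (S(T) = (2/T + 4/3)*1 = (4/3 + 2/T)*1 = 4/3 + 2/T)
E(12)*(-52) + S(J(-4, 3)) = 6*(-52) + (4/3 + 2/(-4)) = -312 + (4/3 + 2*(-¼)) = -312 + (4/3 - ½) = -312 + ⅚ = -1867/6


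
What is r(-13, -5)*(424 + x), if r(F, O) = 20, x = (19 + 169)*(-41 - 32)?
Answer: -266000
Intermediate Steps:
x = -13724 (x = 188*(-73) = -13724)
r(-13, -5)*(424 + x) = 20*(424 - 13724) = 20*(-13300) = -266000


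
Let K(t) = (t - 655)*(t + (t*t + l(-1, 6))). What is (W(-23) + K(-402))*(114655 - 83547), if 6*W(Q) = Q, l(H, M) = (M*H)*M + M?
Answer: -15898565382238/3 ≈ -5.2995e+12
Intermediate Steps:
l(H, M) = M + H*M**2 (l(H, M) = (H*M)*M + M = H*M**2 + M = M + H*M**2)
W(Q) = Q/6
K(t) = (-655 + t)*(-30 + t + t**2) (K(t) = (t - 655)*(t + (t*t + 6*(1 - 1*6))) = (-655 + t)*(t + (t**2 + 6*(1 - 6))) = (-655 + t)*(t + (t**2 + 6*(-5))) = (-655 + t)*(t + (t**2 - 30)) = (-655 + t)*(t + (-30 + t**2)) = (-655 + t)*(-30 + t + t**2))
(W(-23) + K(-402))*(114655 - 83547) = ((1/6)*(-23) + (19650 + (-402)**3 - 685*(-402) - 654*(-402)**2))*(114655 - 83547) = (-23/6 + (19650 - 64964808 + 275370 - 654*161604))*31108 = (-23/6 + (19650 - 64964808 + 275370 - 105689016))*31108 = (-23/6 - 170358804)*31108 = -1022152847/6*31108 = -15898565382238/3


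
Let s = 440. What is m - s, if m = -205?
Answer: -645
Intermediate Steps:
m - s = -205 - 1*440 = -205 - 440 = -645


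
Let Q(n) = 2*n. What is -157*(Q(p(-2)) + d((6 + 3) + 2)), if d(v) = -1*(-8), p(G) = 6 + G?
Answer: -2512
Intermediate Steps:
d(v) = 8
-157*(Q(p(-2)) + d((6 + 3) + 2)) = -157*(2*(6 - 2) + 8) = -157*(2*4 + 8) = -157*(8 + 8) = -157*16 = -2512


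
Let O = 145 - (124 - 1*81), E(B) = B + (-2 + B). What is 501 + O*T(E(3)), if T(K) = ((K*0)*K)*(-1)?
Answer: 501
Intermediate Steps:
E(B) = -2 + 2*B
T(K) = 0 (T(K) = (0*K)*(-1) = 0*(-1) = 0)
O = 102 (O = 145 - (124 - 81) = 145 - 1*43 = 145 - 43 = 102)
501 + O*T(E(3)) = 501 + 102*0 = 501 + 0 = 501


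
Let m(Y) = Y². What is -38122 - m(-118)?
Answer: -52046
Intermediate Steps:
-38122 - m(-118) = -38122 - 1*(-118)² = -38122 - 1*13924 = -38122 - 13924 = -52046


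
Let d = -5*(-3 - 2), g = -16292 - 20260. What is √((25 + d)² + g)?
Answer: 2*I*√8513 ≈ 184.53*I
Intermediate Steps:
g = -36552
d = 25 (d = -5*(-5) = 25)
√((25 + d)² + g) = √((25 + 25)² - 36552) = √(50² - 36552) = √(2500 - 36552) = √(-34052) = 2*I*√8513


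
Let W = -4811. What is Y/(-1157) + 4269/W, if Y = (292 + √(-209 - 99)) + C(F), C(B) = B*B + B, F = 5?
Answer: -6488375/5566327 - 2*I*√77/1157 ≈ -1.1656 - 0.015168*I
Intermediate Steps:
C(B) = B + B² (C(B) = B² + B = B + B²)
Y = 322 + 2*I*√77 (Y = (292 + √(-209 - 99)) + 5*(1 + 5) = (292 + √(-308)) + 5*6 = (292 + 2*I*√77) + 30 = 322 + 2*I*√77 ≈ 322.0 + 17.55*I)
Y/(-1157) + 4269/W = (322 + 2*I*√77)/(-1157) + 4269/(-4811) = (322 + 2*I*√77)*(-1/1157) + 4269*(-1/4811) = (-322/1157 - 2*I*√77/1157) - 4269/4811 = -6488375/5566327 - 2*I*√77/1157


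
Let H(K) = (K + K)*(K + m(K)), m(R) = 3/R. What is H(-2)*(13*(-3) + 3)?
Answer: -504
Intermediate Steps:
H(K) = 2*K*(K + 3/K) (H(K) = (K + K)*(K + 3/K) = (2*K)*(K + 3/K) = 2*K*(K + 3/K))
H(-2)*(13*(-3) + 3) = (6 + 2*(-2)²)*(13*(-3) + 3) = (6 + 2*4)*(-39 + 3) = (6 + 8)*(-36) = 14*(-36) = -504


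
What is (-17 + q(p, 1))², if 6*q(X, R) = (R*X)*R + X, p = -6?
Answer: 361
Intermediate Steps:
q(X, R) = X/6 + X*R²/6 (q(X, R) = ((R*X)*R + X)/6 = (X*R² + X)/6 = (X + X*R²)/6 = X/6 + X*R²/6)
(-17 + q(p, 1))² = (-17 + (⅙)*(-6)*(1 + 1²))² = (-17 + (⅙)*(-6)*(1 + 1))² = (-17 + (⅙)*(-6)*2)² = (-17 - 2)² = (-19)² = 361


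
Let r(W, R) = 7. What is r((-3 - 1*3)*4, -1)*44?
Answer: 308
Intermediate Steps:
r((-3 - 1*3)*4, -1)*44 = 7*44 = 308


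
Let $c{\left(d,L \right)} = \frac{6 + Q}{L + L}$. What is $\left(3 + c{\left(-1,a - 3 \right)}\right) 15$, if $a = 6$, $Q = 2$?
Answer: $65$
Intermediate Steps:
$c{\left(d,L \right)} = \frac{4}{L}$ ($c{\left(d,L \right)} = \frac{6 + 2}{L + L} = \frac{8}{2 L} = 8 \frac{1}{2 L} = \frac{4}{L}$)
$\left(3 + c{\left(-1,a - 3 \right)}\right) 15 = \left(3 + \frac{4}{6 - 3}\right) 15 = \left(3 + \frac{4}{3}\right) 15 = \frac{13}{3} \cdot 15 = 65$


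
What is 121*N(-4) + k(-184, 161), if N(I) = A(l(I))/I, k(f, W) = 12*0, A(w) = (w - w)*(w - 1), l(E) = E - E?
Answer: 0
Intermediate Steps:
l(E) = 0
A(w) = 0 (A(w) = 0*(-1 + w) = 0)
k(f, W) = 0
N(I) = 0 (N(I) = 0/I = 0)
121*N(-4) + k(-184, 161) = 121*0 + 0 = 0 + 0 = 0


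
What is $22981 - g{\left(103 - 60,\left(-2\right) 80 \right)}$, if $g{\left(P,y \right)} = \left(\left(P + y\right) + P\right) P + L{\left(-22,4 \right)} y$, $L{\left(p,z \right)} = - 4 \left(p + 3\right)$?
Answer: $38323$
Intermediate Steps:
$L{\left(p,z \right)} = -12 - 4 p$ ($L{\left(p,z \right)} = - 4 \left(3 + p\right) = -12 - 4 p$)
$g{\left(P,y \right)} = 76 y + P \left(y + 2 P\right)$ ($g{\left(P,y \right)} = \left(\left(P + y\right) + P\right) P + \left(-12 - -88\right) y = \left(y + 2 P\right) P + \left(-12 + 88\right) y = P \left(y + 2 P\right) + 76 y = 76 y + P \left(y + 2 P\right)$)
$22981 - g{\left(103 - 60,\left(-2\right) 80 \right)} = 22981 - \left(2 \left(103 - 60\right)^{2} + 76 \left(\left(-2\right) 80\right) + \left(103 - 60\right) \left(\left(-2\right) 80\right)\right) = 22981 - \left(2 \left(103 - 60\right)^{2} + 76 \left(-160\right) + \left(103 - 60\right) \left(-160\right)\right) = 22981 - \left(2 \cdot 43^{2} - 12160 + 43 \left(-160\right)\right) = 22981 - \left(2 \cdot 1849 - 12160 - 6880\right) = 22981 - \left(3698 - 12160 - 6880\right) = 22981 - -15342 = 22981 + 15342 = 38323$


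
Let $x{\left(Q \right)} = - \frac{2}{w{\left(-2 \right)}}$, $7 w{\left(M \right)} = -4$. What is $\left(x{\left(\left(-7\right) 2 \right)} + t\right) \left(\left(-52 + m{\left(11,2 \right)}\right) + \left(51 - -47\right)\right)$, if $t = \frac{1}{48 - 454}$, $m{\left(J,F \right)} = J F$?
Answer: $\frac{48280}{203} \approx 237.83$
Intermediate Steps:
$w{\left(M \right)} = - \frac{4}{7}$ ($w{\left(M \right)} = \frac{1}{7} \left(-4\right) = - \frac{4}{7}$)
$x{\left(Q \right)} = \frac{7}{2}$ ($x{\left(Q \right)} = - \frac{2}{- \frac{4}{7}} = \left(-2\right) \left(- \frac{7}{4}\right) = \frac{7}{2}$)
$m{\left(J,F \right)} = F J$
$t = - \frac{1}{406}$ ($t = \frac{1}{-406} = - \frac{1}{406} \approx -0.0024631$)
$\left(x{\left(\left(-7\right) 2 \right)} + t\right) \left(\left(-52 + m{\left(11,2 \right)}\right) + \left(51 - -47\right)\right) = \left(\frac{7}{2} - \frac{1}{406}\right) \left(\left(-52 + 2 \cdot 11\right) + \left(51 - -47\right)\right) = \frac{710 \left(\left(-52 + 22\right) + \left(51 + 47\right)\right)}{203} = \frac{710 \left(-30 + 98\right)}{203} = \frac{710}{203} \cdot 68 = \frac{48280}{203}$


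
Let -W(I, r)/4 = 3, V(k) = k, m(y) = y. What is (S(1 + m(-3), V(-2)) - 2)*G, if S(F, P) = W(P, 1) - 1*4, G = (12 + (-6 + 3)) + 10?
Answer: -342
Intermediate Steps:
W(I, r) = -12 (W(I, r) = -4*3 = -12)
G = 19 (G = (12 - 3) + 10 = 9 + 10 = 19)
S(F, P) = -16 (S(F, P) = -12 - 1*4 = -12 - 4 = -16)
(S(1 + m(-3), V(-2)) - 2)*G = (-16 - 2)*19 = -18*19 = -342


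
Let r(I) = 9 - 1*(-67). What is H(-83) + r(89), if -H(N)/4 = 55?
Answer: -144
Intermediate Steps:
H(N) = -220 (H(N) = -4*55 = -220)
r(I) = 76 (r(I) = 9 + 67 = 76)
H(-83) + r(89) = -220 + 76 = -144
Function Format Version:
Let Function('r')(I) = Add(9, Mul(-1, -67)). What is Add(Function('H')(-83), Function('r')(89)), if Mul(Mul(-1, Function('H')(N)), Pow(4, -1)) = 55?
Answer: -144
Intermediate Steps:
Function('H')(N) = -220 (Function('H')(N) = Mul(-4, 55) = -220)
Function('r')(I) = 76 (Function('r')(I) = Add(9, 67) = 76)
Add(Function('H')(-83), Function('r')(89)) = Add(-220, 76) = -144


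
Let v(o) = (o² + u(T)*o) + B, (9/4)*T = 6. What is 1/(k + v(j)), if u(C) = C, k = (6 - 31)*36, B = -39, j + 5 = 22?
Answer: -3/1814 ≈ -0.0016538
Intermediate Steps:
j = 17 (j = -5 + 22 = 17)
T = 8/3 (T = (4/9)*6 = 8/3 ≈ 2.6667)
k = -900 (k = -25*36 = -900)
v(o) = -39 + o² + 8*o/3 (v(o) = (o² + 8*o/3) - 39 = -39 + o² + 8*o/3)
1/(k + v(j)) = 1/(-900 + (-39 + 17² + (8/3)*17)) = 1/(-900 + (-39 + 289 + 136/3)) = 1/(-900 + 886/3) = 1/(-1814/3) = -3/1814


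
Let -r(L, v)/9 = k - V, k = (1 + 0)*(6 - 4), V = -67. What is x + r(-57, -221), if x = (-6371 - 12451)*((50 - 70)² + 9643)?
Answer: -189029967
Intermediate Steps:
k = 2 (k = 1*2 = 2)
r(L, v) = -621 (r(L, v) = -9*(2 - 1*(-67)) = -9*(2 + 67) = -9*69 = -621)
x = -189029346 (x = -18822*((-20)² + 9643) = -18822*(400 + 9643) = -18822*10043 = -189029346)
x + r(-57, -221) = -189029346 - 621 = -189029967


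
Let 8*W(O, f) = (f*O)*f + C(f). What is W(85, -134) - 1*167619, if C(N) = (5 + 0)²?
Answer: 185333/8 ≈ 23167.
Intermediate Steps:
C(N) = 25 (C(N) = 5² = 25)
W(O, f) = 25/8 + O*f²/8 (W(O, f) = ((f*O)*f + 25)/8 = ((O*f)*f + 25)/8 = (O*f² + 25)/8 = (25 + O*f²)/8 = 25/8 + O*f²/8)
W(85, -134) - 1*167619 = (25/8 + (⅛)*85*(-134)²) - 1*167619 = (25/8 + (⅛)*85*17956) - 167619 = (25/8 + 381565/2) - 167619 = 1526285/8 - 167619 = 185333/8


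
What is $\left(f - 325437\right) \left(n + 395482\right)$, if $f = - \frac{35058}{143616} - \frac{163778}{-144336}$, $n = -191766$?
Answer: $- \frac{3578797679680736423}{53981664} \approx -6.6297 \cdot 10^{10}$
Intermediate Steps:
$f = \frac{192302185}{215926656}$ ($f = \left(-35058\right) \frac{1}{143616} - - \frac{81889}{72168} = - \frac{5843}{23936} + \frac{81889}{72168} = \frac{192302185}{215926656} \approx 0.89059$)
$\left(f - 325437\right) \left(n + 395482\right) = \left(\frac{192302185}{215926656} - 325437\right) \left(-191766 + 395482\right) = \left(- \frac{70270330846487}{215926656}\right) 203716 = - \frac{3578797679680736423}{53981664}$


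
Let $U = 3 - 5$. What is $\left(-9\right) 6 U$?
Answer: $108$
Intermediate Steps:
$U = -2$ ($U = 3 - 5 = -2$)
$\left(-9\right) 6 U = \left(-9\right) 6 \left(-2\right) = \left(-54\right) \left(-2\right) = 108$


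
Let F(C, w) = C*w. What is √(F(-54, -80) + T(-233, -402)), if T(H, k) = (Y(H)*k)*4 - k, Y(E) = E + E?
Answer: 5*√30162 ≈ 868.36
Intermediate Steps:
Y(E) = 2*E
T(H, k) = -k + 8*H*k (T(H, k) = ((2*H)*k)*4 - k = (2*H*k)*4 - k = 8*H*k - k = -k + 8*H*k)
√(F(-54, -80) + T(-233, -402)) = √(-54*(-80) - 402*(-1 + 8*(-233))) = √(4320 - 402*(-1 - 1864)) = √(4320 - 402*(-1865)) = √(4320 + 749730) = √754050 = 5*√30162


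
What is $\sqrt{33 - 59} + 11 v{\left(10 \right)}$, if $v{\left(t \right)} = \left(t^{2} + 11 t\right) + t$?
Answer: $2420 + i \sqrt{26} \approx 2420.0 + 5.099 i$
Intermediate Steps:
$v{\left(t \right)} = t^{2} + 12 t$
$\sqrt{33 - 59} + 11 v{\left(10 \right)} = \sqrt{33 - 59} + 11 \cdot 10 \left(12 + 10\right) = \sqrt{-26} + 11 \cdot 10 \cdot 22 = i \sqrt{26} + 11 \cdot 220 = i \sqrt{26} + 2420 = 2420 + i \sqrt{26}$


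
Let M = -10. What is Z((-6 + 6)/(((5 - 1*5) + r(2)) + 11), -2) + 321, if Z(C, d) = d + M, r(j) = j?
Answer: 309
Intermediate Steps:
Z(C, d) = -10 + d (Z(C, d) = d - 10 = -10 + d)
Z((-6 + 6)/(((5 - 1*5) + r(2)) + 11), -2) + 321 = (-10 - 2) + 321 = -12 + 321 = 309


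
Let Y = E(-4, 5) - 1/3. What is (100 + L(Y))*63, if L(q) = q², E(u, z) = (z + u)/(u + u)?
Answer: 404047/64 ≈ 6313.2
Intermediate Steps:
E(u, z) = (u + z)/(2*u) (E(u, z) = (u + z)/((2*u)) = (u + z)*(1/(2*u)) = (u + z)/(2*u))
Y = -11/24 (Y = (½)*(-4 + 5)/(-4) - 1/3 = (½)*(-¼)*1 - 1/3 = -⅛ - 1*⅓ = -⅛ - ⅓ = -11/24 ≈ -0.45833)
(100 + L(Y))*63 = (100 + (-11/24)²)*63 = (100 + 121/576)*63 = (57721/576)*63 = 404047/64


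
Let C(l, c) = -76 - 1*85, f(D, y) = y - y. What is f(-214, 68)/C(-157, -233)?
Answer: 0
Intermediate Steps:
f(D, y) = 0
C(l, c) = -161 (C(l, c) = -76 - 85 = -161)
f(-214, 68)/C(-157, -233) = 0/(-161) = 0*(-1/161) = 0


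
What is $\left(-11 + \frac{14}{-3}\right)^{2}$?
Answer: $\frac{2209}{9} \approx 245.44$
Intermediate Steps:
$\left(-11 + \frac{14}{-3}\right)^{2} = \left(-11 + 14 \left(- \frac{1}{3}\right)\right)^{2} = \left(-11 - \frac{14}{3}\right)^{2} = \left(- \frac{47}{3}\right)^{2} = \frac{2209}{9}$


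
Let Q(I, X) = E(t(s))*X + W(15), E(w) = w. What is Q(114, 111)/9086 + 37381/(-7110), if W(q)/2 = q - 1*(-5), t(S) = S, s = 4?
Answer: -15281933/2936430 ≈ -5.2043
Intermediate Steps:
W(q) = 10 + 2*q (W(q) = 2*(q - 1*(-5)) = 2*(q + 5) = 2*(5 + q) = 10 + 2*q)
Q(I, X) = 40 + 4*X (Q(I, X) = 4*X + (10 + 2*15) = 4*X + (10 + 30) = 4*X + 40 = 40 + 4*X)
Q(114, 111)/9086 + 37381/(-7110) = (40 + 4*111)/9086 + 37381/(-7110) = (40 + 444)*(1/9086) + 37381*(-1/7110) = 484*(1/9086) - 37381/7110 = 22/413 - 37381/7110 = -15281933/2936430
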